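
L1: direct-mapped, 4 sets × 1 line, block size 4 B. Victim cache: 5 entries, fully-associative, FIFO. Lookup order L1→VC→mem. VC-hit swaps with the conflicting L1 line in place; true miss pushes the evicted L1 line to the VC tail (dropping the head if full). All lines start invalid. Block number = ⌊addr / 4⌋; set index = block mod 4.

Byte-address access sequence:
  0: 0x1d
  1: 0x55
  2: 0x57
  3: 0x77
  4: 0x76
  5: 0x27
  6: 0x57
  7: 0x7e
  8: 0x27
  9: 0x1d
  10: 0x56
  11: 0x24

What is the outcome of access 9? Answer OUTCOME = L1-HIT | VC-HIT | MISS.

  [0] addr=0x1d blk=7 s=3: MISS | VC []
  [1] addr=0x55 blk=21 s=1: MISS | VC []
  [2] addr=0x57 blk=21 s=1: L1-HIT | VC []
  [3] addr=0x77 blk=29 s=1: MISS | VC [21]
  [4] addr=0x76 blk=29 s=1: L1-HIT | VC [21]
  [5] addr=0x27 blk=9 s=1: MISS | VC [21, 29]
  [6] addr=0x57 blk=21 s=1: VC-HIT | VC [9, 29]
  [7] addr=0x7e blk=31 s=3: MISS | VC [9, 29, 7]
  [8] addr=0x27 blk=9 s=1: VC-HIT | VC [21, 29, 7]
  [9] addr=0x1d blk=7 s=3: VC-HIT | VC [21, 29, 31]
  [10] addr=0x56 blk=21 s=1: VC-HIT | VC [9, 29, 31]
  [11] addr=0x24 blk=9 s=1: VC-HIT | VC [21, 29, 31]

OUTCOME = VC-HIT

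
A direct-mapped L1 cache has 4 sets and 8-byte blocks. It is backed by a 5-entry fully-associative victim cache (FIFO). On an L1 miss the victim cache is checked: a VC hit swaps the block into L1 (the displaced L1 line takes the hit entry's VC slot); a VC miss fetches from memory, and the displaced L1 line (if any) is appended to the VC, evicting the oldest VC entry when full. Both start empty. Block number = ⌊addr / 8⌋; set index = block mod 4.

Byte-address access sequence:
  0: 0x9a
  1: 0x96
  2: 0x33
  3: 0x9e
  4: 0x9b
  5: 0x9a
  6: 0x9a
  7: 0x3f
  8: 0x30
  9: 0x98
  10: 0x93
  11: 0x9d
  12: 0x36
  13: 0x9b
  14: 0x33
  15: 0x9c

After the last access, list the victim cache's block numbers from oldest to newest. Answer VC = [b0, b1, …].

  [0] addr=0x9a blk=19 s=3: MISS | VC []
  [1] addr=0x96 blk=18 s=2: MISS | VC []
  [2] addr=0x33 blk=6 s=2: MISS | VC [18]
  [3] addr=0x9e blk=19 s=3: L1-HIT | VC [18]
  [4] addr=0x9b blk=19 s=3: L1-HIT | VC [18]
  [5] addr=0x9a blk=19 s=3: L1-HIT | VC [18]
  [6] addr=0x9a blk=19 s=3: L1-HIT | VC [18]
  [7] addr=0x3f blk=7 s=3: MISS | VC [18, 19]
  [8] addr=0x30 blk=6 s=2: L1-HIT | VC [18, 19]
  [9] addr=0x98 blk=19 s=3: VC-HIT | VC [18, 7]
  [10] addr=0x93 blk=18 s=2: VC-HIT | VC [6, 7]
  [11] addr=0x9d blk=19 s=3: L1-HIT | VC [6, 7]
  [12] addr=0x36 blk=6 s=2: VC-HIT | VC [18, 7]
  [13] addr=0x9b blk=19 s=3: L1-HIT | VC [18, 7]
  [14] addr=0x33 blk=6 s=2: L1-HIT | VC [18, 7]
  [15] addr=0x9c blk=19 s=3: L1-HIT | VC [18, 7]

VC = [18, 7]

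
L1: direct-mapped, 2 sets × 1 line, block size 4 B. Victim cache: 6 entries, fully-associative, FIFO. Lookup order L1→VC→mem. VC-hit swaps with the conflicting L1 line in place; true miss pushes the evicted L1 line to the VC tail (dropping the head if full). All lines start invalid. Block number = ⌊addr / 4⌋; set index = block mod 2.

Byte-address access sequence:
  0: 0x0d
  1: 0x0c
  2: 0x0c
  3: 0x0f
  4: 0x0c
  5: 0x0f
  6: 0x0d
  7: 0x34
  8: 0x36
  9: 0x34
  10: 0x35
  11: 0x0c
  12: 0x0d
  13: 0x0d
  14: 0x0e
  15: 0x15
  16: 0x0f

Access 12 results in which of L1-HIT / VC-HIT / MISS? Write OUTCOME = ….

0: 0xd (blk 3, set 1) → MISS  vc=[]
1: 0xc (blk 3, set 1) → L1-HIT  vc=[]
2: 0xc (blk 3, set 1) → L1-HIT  vc=[]
3: 0xf (blk 3, set 1) → L1-HIT  vc=[]
4: 0xc (blk 3, set 1) → L1-HIT  vc=[]
5: 0xf (blk 3, set 1) → L1-HIT  vc=[]
6: 0xd (blk 3, set 1) → L1-HIT  vc=[]
7: 0x34 (blk 13, set 1) → MISS  vc=[3]
8: 0x36 (blk 13, set 1) → L1-HIT  vc=[3]
9: 0x34 (blk 13, set 1) → L1-HIT  vc=[3]
10: 0x35 (blk 13, set 1) → L1-HIT  vc=[3]
11: 0xc (blk 3, set 1) → VC-HIT  vc=[13]
12: 0xd (blk 3, set 1) → L1-HIT  vc=[13]
13: 0xd (blk 3, set 1) → L1-HIT  vc=[13]
14: 0xe (blk 3, set 1) → L1-HIT  vc=[13]
15: 0x15 (blk 5, set 1) → MISS  vc=[13, 3]
16: 0xf (blk 3, set 1) → VC-HIT  vc=[13, 5]

OUTCOME = L1-HIT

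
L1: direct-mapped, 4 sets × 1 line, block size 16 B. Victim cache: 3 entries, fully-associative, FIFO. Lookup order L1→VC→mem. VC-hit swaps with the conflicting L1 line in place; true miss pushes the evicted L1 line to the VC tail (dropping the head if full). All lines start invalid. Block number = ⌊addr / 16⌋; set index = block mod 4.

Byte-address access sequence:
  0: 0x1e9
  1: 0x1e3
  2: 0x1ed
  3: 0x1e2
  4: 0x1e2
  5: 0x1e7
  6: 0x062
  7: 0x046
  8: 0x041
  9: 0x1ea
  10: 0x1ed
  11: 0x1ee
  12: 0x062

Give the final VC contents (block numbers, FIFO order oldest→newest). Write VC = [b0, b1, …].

#0 0x1e9→b30/s2 MISS; vc=[]
#1 0x1e3→b30/s2 L1-HIT; vc=[]
#2 0x1ed→b30/s2 L1-HIT; vc=[]
#3 0x1e2→b30/s2 L1-HIT; vc=[]
#4 0x1e2→b30/s2 L1-HIT; vc=[]
#5 0x1e7→b30/s2 L1-HIT; vc=[]
#6 0x62→b6/s2 MISS; vc=[30]
#7 0x46→b4/s0 MISS; vc=[30]
#8 0x41→b4/s0 L1-HIT; vc=[30]
#9 0x1ea→b30/s2 VC-HIT; vc=[6]
#10 0x1ed→b30/s2 L1-HIT; vc=[6]
#11 0x1ee→b30/s2 L1-HIT; vc=[6]
#12 0x62→b6/s2 VC-HIT; vc=[30]

VC = [30]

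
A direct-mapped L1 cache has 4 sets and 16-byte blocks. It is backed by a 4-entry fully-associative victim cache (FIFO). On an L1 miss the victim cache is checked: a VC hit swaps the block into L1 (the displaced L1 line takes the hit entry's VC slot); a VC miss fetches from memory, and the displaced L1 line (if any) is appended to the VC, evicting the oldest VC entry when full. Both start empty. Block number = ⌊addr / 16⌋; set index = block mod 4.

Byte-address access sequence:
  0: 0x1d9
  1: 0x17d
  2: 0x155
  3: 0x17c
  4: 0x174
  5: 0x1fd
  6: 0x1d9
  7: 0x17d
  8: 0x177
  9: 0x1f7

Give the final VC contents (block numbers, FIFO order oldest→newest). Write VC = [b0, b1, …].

  [0] addr=0x1d9 blk=29 s=1: MISS | VC []
  [1] addr=0x17d blk=23 s=3: MISS | VC []
  [2] addr=0x155 blk=21 s=1: MISS | VC [29]
  [3] addr=0x17c blk=23 s=3: L1-HIT | VC [29]
  [4] addr=0x174 blk=23 s=3: L1-HIT | VC [29]
  [5] addr=0x1fd blk=31 s=3: MISS | VC [29, 23]
  [6] addr=0x1d9 blk=29 s=1: VC-HIT | VC [21, 23]
  [7] addr=0x17d blk=23 s=3: VC-HIT | VC [21, 31]
  [8] addr=0x177 blk=23 s=3: L1-HIT | VC [21, 31]
  [9] addr=0x1f7 blk=31 s=3: VC-HIT | VC [21, 23]

VC = [21, 23]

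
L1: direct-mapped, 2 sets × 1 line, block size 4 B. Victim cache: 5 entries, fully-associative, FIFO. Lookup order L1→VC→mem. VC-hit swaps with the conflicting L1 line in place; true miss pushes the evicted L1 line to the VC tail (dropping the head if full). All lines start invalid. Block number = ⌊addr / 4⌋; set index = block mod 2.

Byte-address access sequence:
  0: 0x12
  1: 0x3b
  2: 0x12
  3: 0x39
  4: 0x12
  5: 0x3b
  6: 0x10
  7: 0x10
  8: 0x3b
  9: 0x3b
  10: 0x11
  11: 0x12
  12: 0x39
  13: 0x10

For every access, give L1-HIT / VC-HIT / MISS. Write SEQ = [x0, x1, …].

SEQ = [MISS, MISS, VC-HIT, VC-HIT, VC-HIT, VC-HIT, VC-HIT, L1-HIT, VC-HIT, L1-HIT, VC-HIT, L1-HIT, VC-HIT, VC-HIT]

#0 0x12→b4/s0 MISS; vc=[]
#1 0x3b→b14/s0 MISS; vc=[4]
#2 0x12→b4/s0 VC-HIT; vc=[14]
#3 0x39→b14/s0 VC-HIT; vc=[4]
#4 0x12→b4/s0 VC-HIT; vc=[14]
#5 0x3b→b14/s0 VC-HIT; vc=[4]
#6 0x10→b4/s0 VC-HIT; vc=[14]
#7 0x10→b4/s0 L1-HIT; vc=[14]
#8 0x3b→b14/s0 VC-HIT; vc=[4]
#9 0x3b→b14/s0 L1-HIT; vc=[4]
#10 0x11→b4/s0 VC-HIT; vc=[14]
#11 0x12→b4/s0 L1-HIT; vc=[14]
#12 0x39→b14/s0 VC-HIT; vc=[4]
#13 0x10→b4/s0 VC-HIT; vc=[14]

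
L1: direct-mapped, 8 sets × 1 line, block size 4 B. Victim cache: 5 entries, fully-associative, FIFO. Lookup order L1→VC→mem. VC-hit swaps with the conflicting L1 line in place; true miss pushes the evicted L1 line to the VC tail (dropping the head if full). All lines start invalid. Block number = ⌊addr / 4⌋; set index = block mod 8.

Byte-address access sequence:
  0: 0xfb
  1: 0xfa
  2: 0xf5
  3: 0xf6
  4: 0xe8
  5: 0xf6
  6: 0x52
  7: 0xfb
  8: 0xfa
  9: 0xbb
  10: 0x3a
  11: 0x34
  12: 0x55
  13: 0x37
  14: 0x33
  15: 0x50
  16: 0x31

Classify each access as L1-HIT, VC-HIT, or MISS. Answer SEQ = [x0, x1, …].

  [0] addr=0xfb blk=62 s=6: MISS | VC []
  [1] addr=0xfa blk=62 s=6: L1-HIT | VC []
  [2] addr=0xf5 blk=61 s=5: MISS | VC []
  [3] addr=0xf6 blk=61 s=5: L1-HIT | VC []
  [4] addr=0xe8 blk=58 s=2: MISS | VC []
  [5] addr=0xf6 blk=61 s=5: L1-HIT | VC []
  [6] addr=0x52 blk=20 s=4: MISS | VC []
  [7] addr=0xfb blk=62 s=6: L1-HIT | VC []
  [8] addr=0xfa blk=62 s=6: L1-HIT | VC []
  [9] addr=0xbb blk=46 s=6: MISS | VC [62]
  [10] addr=0x3a blk=14 s=6: MISS | VC [62, 46]
  [11] addr=0x34 blk=13 s=5: MISS | VC [62, 46, 61]
  [12] addr=0x55 blk=21 s=5: MISS | VC [62, 46, 61, 13]
  [13] addr=0x37 blk=13 s=5: VC-HIT | VC [62, 46, 61, 21]
  [14] addr=0x33 blk=12 s=4: MISS | VC [62, 46, 61, 21, 20]
  [15] addr=0x50 blk=20 s=4: VC-HIT | VC [62, 46, 61, 21, 12]
  [16] addr=0x31 blk=12 s=4: VC-HIT | VC [62, 46, 61, 21, 20]

SEQ = [MISS, L1-HIT, MISS, L1-HIT, MISS, L1-HIT, MISS, L1-HIT, L1-HIT, MISS, MISS, MISS, MISS, VC-HIT, MISS, VC-HIT, VC-HIT]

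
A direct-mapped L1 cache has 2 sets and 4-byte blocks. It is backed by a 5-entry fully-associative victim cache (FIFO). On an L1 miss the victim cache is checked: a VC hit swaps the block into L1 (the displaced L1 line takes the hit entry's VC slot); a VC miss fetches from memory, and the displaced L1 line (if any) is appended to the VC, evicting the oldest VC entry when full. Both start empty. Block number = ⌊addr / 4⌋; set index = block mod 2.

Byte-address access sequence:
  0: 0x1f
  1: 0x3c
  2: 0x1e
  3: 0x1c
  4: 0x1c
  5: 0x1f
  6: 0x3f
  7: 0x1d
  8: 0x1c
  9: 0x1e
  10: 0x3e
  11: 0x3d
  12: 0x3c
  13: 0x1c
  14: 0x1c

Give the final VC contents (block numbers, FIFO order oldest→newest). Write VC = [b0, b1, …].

VC = [15]

  [0] addr=0x1f blk=7 s=1: MISS | VC []
  [1] addr=0x3c blk=15 s=1: MISS | VC [7]
  [2] addr=0x1e blk=7 s=1: VC-HIT | VC [15]
  [3] addr=0x1c blk=7 s=1: L1-HIT | VC [15]
  [4] addr=0x1c blk=7 s=1: L1-HIT | VC [15]
  [5] addr=0x1f blk=7 s=1: L1-HIT | VC [15]
  [6] addr=0x3f blk=15 s=1: VC-HIT | VC [7]
  [7] addr=0x1d blk=7 s=1: VC-HIT | VC [15]
  [8] addr=0x1c blk=7 s=1: L1-HIT | VC [15]
  [9] addr=0x1e blk=7 s=1: L1-HIT | VC [15]
  [10] addr=0x3e blk=15 s=1: VC-HIT | VC [7]
  [11] addr=0x3d blk=15 s=1: L1-HIT | VC [7]
  [12] addr=0x3c blk=15 s=1: L1-HIT | VC [7]
  [13] addr=0x1c blk=7 s=1: VC-HIT | VC [15]
  [14] addr=0x1c blk=7 s=1: L1-HIT | VC [15]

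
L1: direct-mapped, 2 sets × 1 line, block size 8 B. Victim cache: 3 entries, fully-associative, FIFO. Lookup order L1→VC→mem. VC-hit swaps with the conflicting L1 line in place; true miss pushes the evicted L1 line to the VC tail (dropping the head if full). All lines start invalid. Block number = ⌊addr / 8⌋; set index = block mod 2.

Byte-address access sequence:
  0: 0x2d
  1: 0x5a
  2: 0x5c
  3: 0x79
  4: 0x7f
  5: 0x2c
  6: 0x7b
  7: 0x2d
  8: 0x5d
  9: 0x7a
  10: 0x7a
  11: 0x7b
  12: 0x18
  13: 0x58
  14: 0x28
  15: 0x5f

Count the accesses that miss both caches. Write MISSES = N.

MISSES = 4

#0 0x2d→b5/s1 MISS; vc=[]
#1 0x5a→b11/s1 MISS; vc=[5]
#2 0x5c→b11/s1 L1-HIT; vc=[5]
#3 0x79→b15/s1 MISS; vc=[5,11]
#4 0x7f→b15/s1 L1-HIT; vc=[5,11]
#5 0x2c→b5/s1 VC-HIT; vc=[15,11]
#6 0x7b→b15/s1 VC-HIT; vc=[5,11]
#7 0x2d→b5/s1 VC-HIT; vc=[15,11]
#8 0x5d→b11/s1 VC-HIT; vc=[15,5]
#9 0x7a→b15/s1 VC-HIT; vc=[11,5]
#10 0x7a→b15/s1 L1-HIT; vc=[11,5]
#11 0x7b→b15/s1 L1-HIT; vc=[11,5]
#12 0x18→b3/s1 MISS; vc=[11,5,15]
#13 0x58→b11/s1 VC-HIT; vc=[3,5,15]
#14 0x28→b5/s1 VC-HIT; vc=[3,11,15]
#15 0x5f→b11/s1 VC-HIT; vc=[3,5,15]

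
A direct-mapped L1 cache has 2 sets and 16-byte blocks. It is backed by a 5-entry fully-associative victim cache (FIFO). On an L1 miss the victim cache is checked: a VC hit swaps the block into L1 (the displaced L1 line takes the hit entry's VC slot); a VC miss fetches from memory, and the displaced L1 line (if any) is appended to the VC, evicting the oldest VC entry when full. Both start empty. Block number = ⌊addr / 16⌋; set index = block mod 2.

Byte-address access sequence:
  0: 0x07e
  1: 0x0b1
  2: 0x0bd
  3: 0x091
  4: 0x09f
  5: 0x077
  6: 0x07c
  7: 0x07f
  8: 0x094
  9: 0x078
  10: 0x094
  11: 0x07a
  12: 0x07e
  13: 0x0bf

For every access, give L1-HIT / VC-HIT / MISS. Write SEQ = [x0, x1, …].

#0 0x7e→b7/s1 MISS; vc=[]
#1 0xb1→b11/s1 MISS; vc=[7]
#2 0xbd→b11/s1 L1-HIT; vc=[7]
#3 0x91→b9/s1 MISS; vc=[7,11]
#4 0x9f→b9/s1 L1-HIT; vc=[7,11]
#5 0x77→b7/s1 VC-HIT; vc=[9,11]
#6 0x7c→b7/s1 L1-HIT; vc=[9,11]
#7 0x7f→b7/s1 L1-HIT; vc=[9,11]
#8 0x94→b9/s1 VC-HIT; vc=[7,11]
#9 0x78→b7/s1 VC-HIT; vc=[9,11]
#10 0x94→b9/s1 VC-HIT; vc=[7,11]
#11 0x7a→b7/s1 VC-HIT; vc=[9,11]
#12 0x7e→b7/s1 L1-HIT; vc=[9,11]
#13 0xbf→b11/s1 VC-HIT; vc=[9,7]

SEQ = [MISS, MISS, L1-HIT, MISS, L1-HIT, VC-HIT, L1-HIT, L1-HIT, VC-HIT, VC-HIT, VC-HIT, VC-HIT, L1-HIT, VC-HIT]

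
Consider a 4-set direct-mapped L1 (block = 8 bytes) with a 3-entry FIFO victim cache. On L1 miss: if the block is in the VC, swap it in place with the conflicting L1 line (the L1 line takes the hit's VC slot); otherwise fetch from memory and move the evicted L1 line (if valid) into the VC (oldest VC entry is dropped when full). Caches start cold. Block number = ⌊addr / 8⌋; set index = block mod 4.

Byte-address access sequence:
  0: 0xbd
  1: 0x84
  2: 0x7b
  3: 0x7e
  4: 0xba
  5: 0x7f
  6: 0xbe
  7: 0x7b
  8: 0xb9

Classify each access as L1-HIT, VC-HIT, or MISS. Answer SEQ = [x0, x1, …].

#0 0xbd→b23/s3 MISS; vc=[]
#1 0x84→b16/s0 MISS; vc=[]
#2 0x7b→b15/s3 MISS; vc=[23]
#3 0x7e→b15/s3 L1-HIT; vc=[23]
#4 0xba→b23/s3 VC-HIT; vc=[15]
#5 0x7f→b15/s3 VC-HIT; vc=[23]
#6 0xbe→b23/s3 VC-HIT; vc=[15]
#7 0x7b→b15/s3 VC-HIT; vc=[23]
#8 0xb9→b23/s3 VC-HIT; vc=[15]

SEQ = [MISS, MISS, MISS, L1-HIT, VC-HIT, VC-HIT, VC-HIT, VC-HIT, VC-HIT]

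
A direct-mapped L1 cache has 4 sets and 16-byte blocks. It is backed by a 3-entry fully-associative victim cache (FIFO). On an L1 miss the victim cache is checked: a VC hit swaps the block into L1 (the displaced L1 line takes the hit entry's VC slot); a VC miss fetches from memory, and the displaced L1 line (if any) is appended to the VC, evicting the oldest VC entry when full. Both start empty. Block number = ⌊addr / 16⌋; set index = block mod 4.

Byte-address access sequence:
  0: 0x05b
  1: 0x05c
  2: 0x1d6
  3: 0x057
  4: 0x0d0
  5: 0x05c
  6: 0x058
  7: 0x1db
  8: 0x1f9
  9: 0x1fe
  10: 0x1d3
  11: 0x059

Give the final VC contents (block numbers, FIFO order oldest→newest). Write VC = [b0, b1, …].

  [0] addr=0x5b blk=5 s=1: MISS | VC []
  [1] addr=0x5c blk=5 s=1: L1-HIT | VC []
  [2] addr=0x1d6 blk=29 s=1: MISS | VC [5]
  [3] addr=0x57 blk=5 s=1: VC-HIT | VC [29]
  [4] addr=0xd0 blk=13 s=1: MISS | VC [29, 5]
  [5] addr=0x5c blk=5 s=1: VC-HIT | VC [29, 13]
  [6] addr=0x58 blk=5 s=1: L1-HIT | VC [29, 13]
  [7] addr=0x1db blk=29 s=1: VC-HIT | VC [5, 13]
  [8] addr=0x1f9 blk=31 s=3: MISS | VC [5, 13]
  [9] addr=0x1fe blk=31 s=3: L1-HIT | VC [5, 13]
  [10] addr=0x1d3 blk=29 s=1: L1-HIT | VC [5, 13]
  [11] addr=0x59 blk=5 s=1: VC-HIT | VC [29, 13]

VC = [29, 13]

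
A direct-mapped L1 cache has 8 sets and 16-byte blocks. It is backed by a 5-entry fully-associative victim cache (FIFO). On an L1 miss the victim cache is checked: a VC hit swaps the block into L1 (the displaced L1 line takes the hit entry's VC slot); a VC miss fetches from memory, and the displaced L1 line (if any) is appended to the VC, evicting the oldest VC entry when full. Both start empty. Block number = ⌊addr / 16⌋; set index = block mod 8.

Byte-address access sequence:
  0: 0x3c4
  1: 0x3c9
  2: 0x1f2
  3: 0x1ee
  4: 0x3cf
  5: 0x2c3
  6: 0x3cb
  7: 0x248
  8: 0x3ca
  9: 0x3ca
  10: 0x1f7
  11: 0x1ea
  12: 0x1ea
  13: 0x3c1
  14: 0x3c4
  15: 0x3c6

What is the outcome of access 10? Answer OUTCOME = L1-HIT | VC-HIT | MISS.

OUTCOME = L1-HIT

0: 0x3c4 (blk 60, set 4) → MISS  vc=[]
1: 0x3c9 (blk 60, set 4) → L1-HIT  vc=[]
2: 0x1f2 (blk 31, set 7) → MISS  vc=[]
3: 0x1ee (blk 30, set 6) → MISS  vc=[]
4: 0x3cf (blk 60, set 4) → L1-HIT  vc=[]
5: 0x2c3 (blk 44, set 4) → MISS  vc=[60]
6: 0x3cb (blk 60, set 4) → VC-HIT  vc=[44]
7: 0x248 (blk 36, set 4) → MISS  vc=[44, 60]
8: 0x3ca (blk 60, set 4) → VC-HIT  vc=[44, 36]
9: 0x3ca (blk 60, set 4) → L1-HIT  vc=[44, 36]
10: 0x1f7 (blk 31, set 7) → L1-HIT  vc=[44, 36]
11: 0x1ea (blk 30, set 6) → L1-HIT  vc=[44, 36]
12: 0x1ea (blk 30, set 6) → L1-HIT  vc=[44, 36]
13: 0x3c1 (blk 60, set 4) → L1-HIT  vc=[44, 36]
14: 0x3c4 (blk 60, set 4) → L1-HIT  vc=[44, 36]
15: 0x3c6 (blk 60, set 4) → L1-HIT  vc=[44, 36]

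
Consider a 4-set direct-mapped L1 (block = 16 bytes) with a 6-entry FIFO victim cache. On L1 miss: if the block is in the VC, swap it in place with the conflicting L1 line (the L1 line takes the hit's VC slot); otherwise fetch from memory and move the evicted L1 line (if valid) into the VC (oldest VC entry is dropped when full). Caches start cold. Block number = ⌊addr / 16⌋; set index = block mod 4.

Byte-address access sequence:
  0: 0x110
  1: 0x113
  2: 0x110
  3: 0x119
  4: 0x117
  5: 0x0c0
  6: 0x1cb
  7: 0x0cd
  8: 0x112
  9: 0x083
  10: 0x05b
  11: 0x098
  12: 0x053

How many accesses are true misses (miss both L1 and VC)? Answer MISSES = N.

MISSES = 6

0: 0x110 (blk 17, set 1) → MISS  vc=[]
1: 0x113 (blk 17, set 1) → L1-HIT  vc=[]
2: 0x110 (blk 17, set 1) → L1-HIT  vc=[]
3: 0x119 (blk 17, set 1) → L1-HIT  vc=[]
4: 0x117 (blk 17, set 1) → L1-HIT  vc=[]
5: 0xc0 (blk 12, set 0) → MISS  vc=[]
6: 0x1cb (blk 28, set 0) → MISS  vc=[12]
7: 0xcd (blk 12, set 0) → VC-HIT  vc=[28]
8: 0x112 (blk 17, set 1) → L1-HIT  vc=[28]
9: 0x83 (blk 8, set 0) → MISS  vc=[28, 12]
10: 0x5b (blk 5, set 1) → MISS  vc=[28, 12, 17]
11: 0x98 (blk 9, set 1) → MISS  vc=[28, 12, 17, 5]
12: 0x53 (blk 5, set 1) → VC-HIT  vc=[28, 12, 17, 9]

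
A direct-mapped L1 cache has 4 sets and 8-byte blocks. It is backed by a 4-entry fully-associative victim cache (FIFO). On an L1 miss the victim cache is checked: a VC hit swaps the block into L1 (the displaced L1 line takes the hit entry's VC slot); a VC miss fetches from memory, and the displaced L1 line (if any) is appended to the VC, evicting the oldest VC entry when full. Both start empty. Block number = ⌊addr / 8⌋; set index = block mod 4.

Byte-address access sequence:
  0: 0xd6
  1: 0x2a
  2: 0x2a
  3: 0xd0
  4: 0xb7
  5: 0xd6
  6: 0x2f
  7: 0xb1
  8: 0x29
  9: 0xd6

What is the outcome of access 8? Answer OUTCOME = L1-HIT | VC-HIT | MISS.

0: 0xd6 (blk 26, set 2) → MISS  vc=[]
1: 0x2a (blk 5, set 1) → MISS  vc=[]
2: 0x2a (blk 5, set 1) → L1-HIT  vc=[]
3: 0xd0 (blk 26, set 2) → L1-HIT  vc=[]
4: 0xb7 (blk 22, set 2) → MISS  vc=[26]
5: 0xd6 (blk 26, set 2) → VC-HIT  vc=[22]
6: 0x2f (blk 5, set 1) → L1-HIT  vc=[22]
7: 0xb1 (blk 22, set 2) → VC-HIT  vc=[26]
8: 0x29 (blk 5, set 1) → L1-HIT  vc=[26]
9: 0xd6 (blk 26, set 2) → VC-HIT  vc=[22]

OUTCOME = L1-HIT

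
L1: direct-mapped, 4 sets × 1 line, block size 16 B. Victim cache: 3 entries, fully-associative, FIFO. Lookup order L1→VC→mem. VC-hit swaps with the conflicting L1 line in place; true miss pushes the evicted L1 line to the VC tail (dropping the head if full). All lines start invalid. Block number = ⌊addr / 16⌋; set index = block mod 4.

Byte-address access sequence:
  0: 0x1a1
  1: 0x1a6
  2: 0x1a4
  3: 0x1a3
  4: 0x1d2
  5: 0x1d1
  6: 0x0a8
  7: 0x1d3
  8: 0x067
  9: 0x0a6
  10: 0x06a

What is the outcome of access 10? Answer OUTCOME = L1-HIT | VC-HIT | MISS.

#0 0x1a1→b26/s2 MISS; vc=[]
#1 0x1a6→b26/s2 L1-HIT; vc=[]
#2 0x1a4→b26/s2 L1-HIT; vc=[]
#3 0x1a3→b26/s2 L1-HIT; vc=[]
#4 0x1d2→b29/s1 MISS; vc=[]
#5 0x1d1→b29/s1 L1-HIT; vc=[]
#6 0xa8→b10/s2 MISS; vc=[26]
#7 0x1d3→b29/s1 L1-HIT; vc=[26]
#8 0x67→b6/s2 MISS; vc=[26,10]
#9 0xa6→b10/s2 VC-HIT; vc=[26,6]
#10 0x6a→b6/s2 VC-HIT; vc=[26,10]

OUTCOME = VC-HIT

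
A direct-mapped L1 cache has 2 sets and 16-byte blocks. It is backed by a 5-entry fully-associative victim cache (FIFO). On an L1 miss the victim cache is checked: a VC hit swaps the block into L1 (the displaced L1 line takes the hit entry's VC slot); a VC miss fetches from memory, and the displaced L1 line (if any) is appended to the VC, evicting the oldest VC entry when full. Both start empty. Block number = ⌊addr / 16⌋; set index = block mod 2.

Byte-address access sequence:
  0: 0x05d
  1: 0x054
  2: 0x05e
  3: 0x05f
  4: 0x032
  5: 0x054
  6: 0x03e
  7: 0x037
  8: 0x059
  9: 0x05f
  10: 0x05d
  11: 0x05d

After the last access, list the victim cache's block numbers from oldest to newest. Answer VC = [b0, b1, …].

  [0] addr=0x5d blk=5 s=1: MISS | VC []
  [1] addr=0x54 blk=5 s=1: L1-HIT | VC []
  [2] addr=0x5e blk=5 s=1: L1-HIT | VC []
  [3] addr=0x5f blk=5 s=1: L1-HIT | VC []
  [4] addr=0x32 blk=3 s=1: MISS | VC [5]
  [5] addr=0x54 blk=5 s=1: VC-HIT | VC [3]
  [6] addr=0x3e blk=3 s=1: VC-HIT | VC [5]
  [7] addr=0x37 blk=3 s=1: L1-HIT | VC [5]
  [8] addr=0x59 blk=5 s=1: VC-HIT | VC [3]
  [9] addr=0x5f blk=5 s=1: L1-HIT | VC [3]
  [10] addr=0x5d blk=5 s=1: L1-HIT | VC [3]
  [11] addr=0x5d blk=5 s=1: L1-HIT | VC [3]

VC = [3]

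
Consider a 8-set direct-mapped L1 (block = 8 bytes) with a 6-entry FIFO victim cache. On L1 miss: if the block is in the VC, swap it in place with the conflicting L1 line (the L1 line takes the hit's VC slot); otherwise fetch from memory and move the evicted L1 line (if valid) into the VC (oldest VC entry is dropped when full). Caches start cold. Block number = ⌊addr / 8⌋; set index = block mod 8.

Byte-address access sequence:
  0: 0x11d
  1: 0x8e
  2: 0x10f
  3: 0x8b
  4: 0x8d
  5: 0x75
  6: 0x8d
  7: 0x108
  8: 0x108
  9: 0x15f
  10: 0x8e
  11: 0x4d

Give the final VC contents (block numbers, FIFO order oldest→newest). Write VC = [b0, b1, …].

0: 0x11d (blk 35, set 3) → MISS  vc=[]
1: 0x8e (blk 17, set 1) → MISS  vc=[]
2: 0x10f (blk 33, set 1) → MISS  vc=[17]
3: 0x8b (blk 17, set 1) → VC-HIT  vc=[33]
4: 0x8d (blk 17, set 1) → L1-HIT  vc=[33]
5: 0x75 (blk 14, set 6) → MISS  vc=[33]
6: 0x8d (blk 17, set 1) → L1-HIT  vc=[33]
7: 0x108 (blk 33, set 1) → VC-HIT  vc=[17]
8: 0x108 (blk 33, set 1) → L1-HIT  vc=[17]
9: 0x15f (blk 43, set 3) → MISS  vc=[17, 35]
10: 0x8e (blk 17, set 1) → VC-HIT  vc=[33, 35]
11: 0x4d (blk 9, set 1) → MISS  vc=[33, 35, 17]

VC = [33, 35, 17]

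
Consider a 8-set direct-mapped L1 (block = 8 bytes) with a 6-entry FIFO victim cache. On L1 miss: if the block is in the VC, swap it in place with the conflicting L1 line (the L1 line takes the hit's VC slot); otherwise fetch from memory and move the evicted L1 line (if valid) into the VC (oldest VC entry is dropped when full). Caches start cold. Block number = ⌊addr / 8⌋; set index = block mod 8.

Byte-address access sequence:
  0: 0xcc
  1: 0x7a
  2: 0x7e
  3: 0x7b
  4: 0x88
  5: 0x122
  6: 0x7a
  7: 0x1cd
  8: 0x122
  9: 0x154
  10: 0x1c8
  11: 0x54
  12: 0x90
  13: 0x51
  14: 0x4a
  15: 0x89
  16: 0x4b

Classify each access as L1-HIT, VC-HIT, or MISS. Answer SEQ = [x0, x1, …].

  [0] addr=0xcc blk=25 s=1: MISS | VC []
  [1] addr=0x7a blk=15 s=7: MISS | VC []
  [2] addr=0x7e blk=15 s=7: L1-HIT | VC []
  [3] addr=0x7b blk=15 s=7: L1-HIT | VC []
  [4] addr=0x88 blk=17 s=1: MISS | VC [25]
  [5] addr=0x122 blk=36 s=4: MISS | VC [25]
  [6] addr=0x7a blk=15 s=7: L1-HIT | VC [25]
  [7] addr=0x1cd blk=57 s=1: MISS | VC [25, 17]
  [8] addr=0x122 blk=36 s=4: L1-HIT | VC [25, 17]
  [9] addr=0x154 blk=42 s=2: MISS | VC [25, 17]
  [10] addr=0x1c8 blk=57 s=1: L1-HIT | VC [25, 17]
  [11] addr=0x54 blk=10 s=2: MISS | VC [25, 17, 42]
  [12] addr=0x90 blk=18 s=2: MISS | VC [25, 17, 42, 10]
  [13] addr=0x51 blk=10 s=2: VC-HIT | VC [25, 17, 42, 18]
  [14] addr=0x4a blk=9 s=1: MISS | VC [25, 17, 42, 18, 57]
  [15] addr=0x89 blk=17 s=1: VC-HIT | VC [25, 9, 42, 18, 57]
  [16] addr=0x4b blk=9 s=1: VC-HIT | VC [25, 17, 42, 18, 57]

SEQ = [MISS, MISS, L1-HIT, L1-HIT, MISS, MISS, L1-HIT, MISS, L1-HIT, MISS, L1-HIT, MISS, MISS, VC-HIT, MISS, VC-HIT, VC-HIT]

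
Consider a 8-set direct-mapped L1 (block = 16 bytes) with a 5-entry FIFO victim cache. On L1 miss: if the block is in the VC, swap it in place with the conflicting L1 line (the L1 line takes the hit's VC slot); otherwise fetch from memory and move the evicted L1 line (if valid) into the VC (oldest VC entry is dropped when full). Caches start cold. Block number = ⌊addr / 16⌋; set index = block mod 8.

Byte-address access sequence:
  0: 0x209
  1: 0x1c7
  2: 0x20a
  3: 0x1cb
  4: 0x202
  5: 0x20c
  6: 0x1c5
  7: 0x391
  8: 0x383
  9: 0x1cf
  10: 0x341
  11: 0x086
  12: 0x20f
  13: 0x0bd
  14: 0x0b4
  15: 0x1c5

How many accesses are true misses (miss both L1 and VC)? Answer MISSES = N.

MISSES = 7

  [0] addr=0x209 blk=32 s=0: MISS | VC []
  [1] addr=0x1c7 blk=28 s=4: MISS | VC []
  [2] addr=0x20a blk=32 s=0: L1-HIT | VC []
  [3] addr=0x1cb blk=28 s=4: L1-HIT | VC []
  [4] addr=0x202 blk=32 s=0: L1-HIT | VC []
  [5] addr=0x20c blk=32 s=0: L1-HIT | VC []
  [6] addr=0x1c5 blk=28 s=4: L1-HIT | VC []
  [7] addr=0x391 blk=57 s=1: MISS | VC []
  [8] addr=0x383 blk=56 s=0: MISS | VC [32]
  [9] addr=0x1cf blk=28 s=4: L1-HIT | VC [32]
  [10] addr=0x341 blk=52 s=4: MISS | VC [32, 28]
  [11] addr=0x86 blk=8 s=0: MISS | VC [32, 28, 56]
  [12] addr=0x20f blk=32 s=0: VC-HIT | VC [8, 28, 56]
  [13] addr=0xbd blk=11 s=3: MISS | VC [8, 28, 56]
  [14] addr=0xb4 blk=11 s=3: L1-HIT | VC [8, 28, 56]
  [15] addr=0x1c5 blk=28 s=4: VC-HIT | VC [8, 52, 56]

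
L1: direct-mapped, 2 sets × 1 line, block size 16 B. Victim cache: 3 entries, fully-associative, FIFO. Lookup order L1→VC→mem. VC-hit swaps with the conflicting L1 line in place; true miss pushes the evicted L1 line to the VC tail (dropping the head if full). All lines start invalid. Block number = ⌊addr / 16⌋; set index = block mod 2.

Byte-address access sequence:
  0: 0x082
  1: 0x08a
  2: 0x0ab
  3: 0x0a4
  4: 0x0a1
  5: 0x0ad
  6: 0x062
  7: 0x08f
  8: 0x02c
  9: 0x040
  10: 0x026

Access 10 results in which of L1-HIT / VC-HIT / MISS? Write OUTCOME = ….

OUTCOME = VC-HIT

0: 0x82 (blk 8, set 0) → MISS  vc=[]
1: 0x8a (blk 8, set 0) → L1-HIT  vc=[]
2: 0xab (blk 10, set 0) → MISS  vc=[8]
3: 0xa4 (blk 10, set 0) → L1-HIT  vc=[8]
4: 0xa1 (blk 10, set 0) → L1-HIT  vc=[8]
5: 0xad (blk 10, set 0) → L1-HIT  vc=[8]
6: 0x62 (blk 6, set 0) → MISS  vc=[8, 10]
7: 0x8f (blk 8, set 0) → VC-HIT  vc=[6, 10]
8: 0x2c (blk 2, set 0) → MISS  vc=[6, 10, 8]
9: 0x40 (blk 4, set 0) → MISS  vc=[10, 8, 2]
10: 0x26 (blk 2, set 0) → VC-HIT  vc=[10, 8, 4]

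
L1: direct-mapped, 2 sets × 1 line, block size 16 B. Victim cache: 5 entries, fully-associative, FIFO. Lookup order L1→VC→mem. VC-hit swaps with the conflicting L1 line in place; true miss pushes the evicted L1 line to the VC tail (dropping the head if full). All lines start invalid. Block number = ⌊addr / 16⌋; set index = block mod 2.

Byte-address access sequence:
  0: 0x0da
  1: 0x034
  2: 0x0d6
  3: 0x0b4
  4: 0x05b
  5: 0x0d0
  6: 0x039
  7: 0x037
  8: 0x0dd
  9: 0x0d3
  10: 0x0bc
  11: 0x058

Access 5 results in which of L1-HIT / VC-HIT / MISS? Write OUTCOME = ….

  [0] addr=0xda blk=13 s=1: MISS | VC []
  [1] addr=0x34 blk=3 s=1: MISS | VC [13]
  [2] addr=0xd6 blk=13 s=1: VC-HIT | VC [3]
  [3] addr=0xb4 blk=11 s=1: MISS | VC [3, 13]
  [4] addr=0x5b blk=5 s=1: MISS | VC [3, 13, 11]
  [5] addr=0xd0 blk=13 s=1: VC-HIT | VC [3, 5, 11]
  [6] addr=0x39 blk=3 s=1: VC-HIT | VC [13, 5, 11]
  [7] addr=0x37 blk=3 s=1: L1-HIT | VC [13, 5, 11]
  [8] addr=0xdd blk=13 s=1: VC-HIT | VC [3, 5, 11]
  [9] addr=0xd3 blk=13 s=1: L1-HIT | VC [3, 5, 11]
  [10] addr=0xbc blk=11 s=1: VC-HIT | VC [3, 5, 13]
  [11] addr=0x58 blk=5 s=1: VC-HIT | VC [3, 11, 13]

OUTCOME = VC-HIT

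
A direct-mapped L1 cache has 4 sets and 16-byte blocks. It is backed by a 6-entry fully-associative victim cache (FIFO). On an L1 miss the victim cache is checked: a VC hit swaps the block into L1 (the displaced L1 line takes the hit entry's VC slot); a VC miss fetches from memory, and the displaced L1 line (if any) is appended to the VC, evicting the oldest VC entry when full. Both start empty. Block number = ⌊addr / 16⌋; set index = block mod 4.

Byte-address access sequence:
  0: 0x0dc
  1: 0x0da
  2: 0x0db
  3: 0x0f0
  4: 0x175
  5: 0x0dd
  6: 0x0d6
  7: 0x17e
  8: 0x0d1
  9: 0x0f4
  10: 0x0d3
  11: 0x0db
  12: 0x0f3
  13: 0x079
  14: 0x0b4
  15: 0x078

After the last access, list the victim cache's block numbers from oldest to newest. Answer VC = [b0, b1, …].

#0 0xdc→b13/s1 MISS; vc=[]
#1 0xda→b13/s1 L1-HIT; vc=[]
#2 0xdb→b13/s1 L1-HIT; vc=[]
#3 0xf0→b15/s3 MISS; vc=[]
#4 0x175→b23/s3 MISS; vc=[15]
#5 0xdd→b13/s1 L1-HIT; vc=[15]
#6 0xd6→b13/s1 L1-HIT; vc=[15]
#7 0x17e→b23/s3 L1-HIT; vc=[15]
#8 0xd1→b13/s1 L1-HIT; vc=[15]
#9 0xf4→b15/s3 VC-HIT; vc=[23]
#10 0xd3→b13/s1 L1-HIT; vc=[23]
#11 0xdb→b13/s1 L1-HIT; vc=[23]
#12 0xf3→b15/s3 L1-HIT; vc=[23]
#13 0x79→b7/s3 MISS; vc=[23,15]
#14 0xb4→b11/s3 MISS; vc=[23,15,7]
#15 0x78→b7/s3 VC-HIT; vc=[23,15,11]

VC = [23, 15, 11]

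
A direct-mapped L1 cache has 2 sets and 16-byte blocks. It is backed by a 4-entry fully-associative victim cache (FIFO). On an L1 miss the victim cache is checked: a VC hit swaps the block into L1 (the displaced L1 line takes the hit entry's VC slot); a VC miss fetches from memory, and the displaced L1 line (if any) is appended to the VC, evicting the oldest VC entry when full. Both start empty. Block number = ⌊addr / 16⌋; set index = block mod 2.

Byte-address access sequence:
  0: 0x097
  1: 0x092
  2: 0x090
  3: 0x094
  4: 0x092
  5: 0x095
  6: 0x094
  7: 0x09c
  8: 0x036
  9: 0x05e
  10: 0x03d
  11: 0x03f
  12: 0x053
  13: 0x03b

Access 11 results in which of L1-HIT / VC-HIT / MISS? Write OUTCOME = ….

  [0] addr=0x97 blk=9 s=1: MISS | VC []
  [1] addr=0x92 blk=9 s=1: L1-HIT | VC []
  [2] addr=0x90 blk=9 s=1: L1-HIT | VC []
  [3] addr=0x94 blk=9 s=1: L1-HIT | VC []
  [4] addr=0x92 blk=9 s=1: L1-HIT | VC []
  [5] addr=0x95 blk=9 s=1: L1-HIT | VC []
  [6] addr=0x94 blk=9 s=1: L1-HIT | VC []
  [7] addr=0x9c blk=9 s=1: L1-HIT | VC []
  [8] addr=0x36 blk=3 s=1: MISS | VC [9]
  [9] addr=0x5e blk=5 s=1: MISS | VC [9, 3]
  [10] addr=0x3d blk=3 s=1: VC-HIT | VC [9, 5]
  [11] addr=0x3f blk=3 s=1: L1-HIT | VC [9, 5]
  [12] addr=0x53 blk=5 s=1: VC-HIT | VC [9, 3]
  [13] addr=0x3b blk=3 s=1: VC-HIT | VC [9, 5]

OUTCOME = L1-HIT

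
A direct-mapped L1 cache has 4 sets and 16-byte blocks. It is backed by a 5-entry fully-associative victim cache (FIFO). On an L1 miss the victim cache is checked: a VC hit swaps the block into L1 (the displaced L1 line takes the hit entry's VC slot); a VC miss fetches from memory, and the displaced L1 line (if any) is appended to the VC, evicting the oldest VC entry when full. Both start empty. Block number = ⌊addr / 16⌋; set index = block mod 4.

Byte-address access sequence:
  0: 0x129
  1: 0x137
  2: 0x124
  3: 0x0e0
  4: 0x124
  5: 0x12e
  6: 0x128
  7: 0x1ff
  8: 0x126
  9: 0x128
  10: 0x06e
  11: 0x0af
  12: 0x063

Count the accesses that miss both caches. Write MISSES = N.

  [0] addr=0x129 blk=18 s=2: MISS | VC []
  [1] addr=0x137 blk=19 s=3: MISS | VC []
  [2] addr=0x124 blk=18 s=2: L1-HIT | VC []
  [3] addr=0xe0 blk=14 s=2: MISS | VC [18]
  [4] addr=0x124 blk=18 s=2: VC-HIT | VC [14]
  [5] addr=0x12e blk=18 s=2: L1-HIT | VC [14]
  [6] addr=0x128 blk=18 s=2: L1-HIT | VC [14]
  [7] addr=0x1ff blk=31 s=3: MISS | VC [14, 19]
  [8] addr=0x126 blk=18 s=2: L1-HIT | VC [14, 19]
  [9] addr=0x128 blk=18 s=2: L1-HIT | VC [14, 19]
  [10] addr=0x6e blk=6 s=2: MISS | VC [14, 19, 18]
  [11] addr=0xaf blk=10 s=2: MISS | VC [14, 19, 18, 6]
  [12] addr=0x63 blk=6 s=2: VC-HIT | VC [14, 19, 18, 10]

MISSES = 6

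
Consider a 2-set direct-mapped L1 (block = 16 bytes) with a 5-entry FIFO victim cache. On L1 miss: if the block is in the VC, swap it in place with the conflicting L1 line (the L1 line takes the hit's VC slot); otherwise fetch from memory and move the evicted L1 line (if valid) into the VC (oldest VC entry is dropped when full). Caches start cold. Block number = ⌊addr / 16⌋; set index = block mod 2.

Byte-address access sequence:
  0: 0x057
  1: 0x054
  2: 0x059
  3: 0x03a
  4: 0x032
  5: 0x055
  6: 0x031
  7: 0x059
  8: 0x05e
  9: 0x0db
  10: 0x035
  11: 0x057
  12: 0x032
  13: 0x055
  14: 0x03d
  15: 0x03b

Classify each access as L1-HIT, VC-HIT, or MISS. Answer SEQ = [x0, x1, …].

  [0] addr=0x57 blk=5 s=1: MISS | VC []
  [1] addr=0x54 blk=5 s=1: L1-HIT | VC []
  [2] addr=0x59 blk=5 s=1: L1-HIT | VC []
  [3] addr=0x3a blk=3 s=1: MISS | VC [5]
  [4] addr=0x32 blk=3 s=1: L1-HIT | VC [5]
  [5] addr=0x55 blk=5 s=1: VC-HIT | VC [3]
  [6] addr=0x31 blk=3 s=1: VC-HIT | VC [5]
  [7] addr=0x59 blk=5 s=1: VC-HIT | VC [3]
  [8] addr=0x5e blk=5 s=1: L1-HIT | VC [3]
  [9] addr=0xdb blk=13 s=1: MISS | VC [3, 5]
  [10] addr=0x35 blk=3 s=1: VC-HIT | VC [13, 5]
  [11] addr=0x57 blk=5 s=1: VC-HIT | VC [13, 3]
  [12] addr=0x32 blk=3 s=1: VC-HIT | VC [13, 5]
  [13] addr=0x55 blk=5 s=1: VC-HIT | VC [13, 3]
  [14] addr=0x3d blk=3 s=1: VC-HIT | VC [13, 5]
  [15] addr=0x3b blk=3 s=1: L1-HIT | VC [13, 5]

SEQ = [MISS, L1-HIT, L1-HIT, MISS, L1-HIT, VC-HIT, VC-HIT, VC-HIT, L1-HIT, MISS, VC-HIT, VC-HIT, VC-HIT, VC-HIT, VC-HIT, L1-HIT]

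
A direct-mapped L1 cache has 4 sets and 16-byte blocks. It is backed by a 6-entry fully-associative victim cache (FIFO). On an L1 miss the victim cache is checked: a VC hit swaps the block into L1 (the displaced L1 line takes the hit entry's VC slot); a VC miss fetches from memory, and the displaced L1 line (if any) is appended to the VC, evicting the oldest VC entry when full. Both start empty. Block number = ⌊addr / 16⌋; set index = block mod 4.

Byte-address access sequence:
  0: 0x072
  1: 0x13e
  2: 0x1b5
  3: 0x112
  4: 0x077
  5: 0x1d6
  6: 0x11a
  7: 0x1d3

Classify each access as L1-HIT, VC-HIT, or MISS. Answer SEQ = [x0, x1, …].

0: 0x72 (blk 7, set 3) → MISS  vc=[]
1: 0x13e (blk 19, set 3) → MISS  vc=[7]
2: 0x1b5 (blk 27, set 3) → MISS  vc=[7, 19]
3: 0x112 (blk 17, set 1) → MISS  vc=[7, 19]
4: 0x77 (blk 7, set 3) → VC-HIT  vc=[27, 19]
5: 0x1d6 (blk 29, set 1) → MISS  vc=[27, 19, 17]
6: 0x11a (blk 17, set 1) → VC-HIT  vc=[27, 19, 29]
7: 0x1d3 (blk 29, set 1) → VC-HIT  vc=[27, 19, 17]

SEQ = [MISS, MISS, MISS, MISS, VC-HIT, MISS, VC-HIT, VC-HIT]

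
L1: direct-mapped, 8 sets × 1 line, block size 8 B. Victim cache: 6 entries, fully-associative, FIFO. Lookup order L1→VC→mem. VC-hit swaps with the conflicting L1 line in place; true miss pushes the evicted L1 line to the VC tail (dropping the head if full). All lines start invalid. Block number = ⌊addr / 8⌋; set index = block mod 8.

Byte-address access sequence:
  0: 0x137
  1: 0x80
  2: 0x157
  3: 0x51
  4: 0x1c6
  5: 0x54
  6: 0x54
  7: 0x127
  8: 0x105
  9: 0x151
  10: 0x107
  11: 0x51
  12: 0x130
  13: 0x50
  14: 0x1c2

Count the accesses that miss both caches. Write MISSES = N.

  [0] addr=0x137 blk=38 s=6: MISS | VC []
  [1] addr=0x80 blk=16 s=0: MISS | VC []
  [2] addr=0x157 blk=42 s=2: MISS | VC []
  [3] addr=0x51 blk=10 s=2: MISS | VC [42]
  [4] addr=0x1c6 blk=56 s=0: MISS | VC [42, 16]
  [5] addr=0x54 blk=10 s=2: L1-HIT | VC [42, 16]
  [6] addr=0x54 blk=10 s=2: L1-HIT | VC [42, 16]
  [7] addr=0x127 blk=36 s=4: MISS | VC [42, 16]
  [8] addr=0x105 blk=32 s=0: MISS | VC [42, 16, 56]
  [9] addr=0x151 blk=42 s=2: VC-HIT | VC [10, 16, 56]
  [10] addr=0x107 blk=32 s=0: L1-HIT | VC [10, 16, 56]
  [11] addr=0x51 blk=10 s=2: VC-HIT | VC [42, 16, 56]
  [12] addr=0x130 blk=38 s=6: L1-HIT | VC [42, 16, 56]
  [13] addr=0x50 blk=10 s=2: L1-HIT | VC [42, 16, 56]
  [14] addr=0x1c2 blk=56 s=0: VC-HIT | VC [42, 16, 32]

MISSES = 7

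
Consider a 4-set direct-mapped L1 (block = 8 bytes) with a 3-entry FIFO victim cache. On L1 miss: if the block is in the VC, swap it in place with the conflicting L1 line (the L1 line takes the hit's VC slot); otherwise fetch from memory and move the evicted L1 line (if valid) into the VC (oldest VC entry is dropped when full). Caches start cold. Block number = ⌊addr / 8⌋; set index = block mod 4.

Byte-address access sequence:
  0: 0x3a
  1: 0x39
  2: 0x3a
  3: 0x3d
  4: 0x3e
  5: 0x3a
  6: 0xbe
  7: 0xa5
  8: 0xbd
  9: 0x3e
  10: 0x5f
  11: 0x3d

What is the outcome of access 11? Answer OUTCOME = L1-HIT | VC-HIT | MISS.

#0 0x3a→b7/s3 MISS; vc=[]
#1 0x39→b7/s3 L1-HIT; vc=[]
#2 0x3a→b7/s3 L1-HIT; vc=[]
#3 0x3d→b7/s3 L1-HIT; vc=[]
#4 0x3e→b7/s3 L1-HIT; vc=[]
#5 0x3a→b7/s3 L1-HIT; vc=[]
#6 0xbe→b23/s3 MISS; vc=[7]
#7 0xa5→b20/s0 MISS; vc=[7]
#8 0xbd→b23/s3 L1-HIT; vc=[7]
#9 0x3e→b7/s3 VC-HIT; vc=[23]
#10 0x5f→b11/s3 MISS; vc=[23,7]
#11 0x3d→b7/s3 VC-HIT; vc=[23,11]

OUTCOME = VC-HIT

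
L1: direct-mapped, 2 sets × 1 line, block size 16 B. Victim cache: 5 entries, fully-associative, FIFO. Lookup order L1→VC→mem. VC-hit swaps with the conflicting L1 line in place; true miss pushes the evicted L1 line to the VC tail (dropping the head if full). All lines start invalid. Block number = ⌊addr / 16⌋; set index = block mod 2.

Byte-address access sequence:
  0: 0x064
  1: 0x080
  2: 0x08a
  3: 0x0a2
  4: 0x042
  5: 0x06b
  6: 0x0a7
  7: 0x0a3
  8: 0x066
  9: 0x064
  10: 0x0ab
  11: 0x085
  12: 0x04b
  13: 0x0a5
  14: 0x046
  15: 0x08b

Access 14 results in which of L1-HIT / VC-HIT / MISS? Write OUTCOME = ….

  [0] addr=0x64 blk=6 s=0: MISS | VC []
  [1] addr=0x80 blk=8 s=0: MISS | VC [6]
  [2] addr=0x8a blk=8 s=0: L1-HIT | VC [6]
  [3] addr=0xa2 blk=10 s=0: MISS | VC [6, 8]
  [4] addr=0x42 blk=4 s=0: MISS | VC [6, 8, 10]
  [5] addr=0x6b blk=6 s=0: VC-HIT | VC [4, 8, 10]
  [6] addr=0xa7 blk=10 s=0: VC-HIT | VC [4, 8, 6]
  [7] addr=0xa3 blk=10 s=0: L1-HIT | VC [4, 8, 6]
  [8] addr=0x66 blk=6 s=0: VC-HIT | VC [4, 8, 10]
  [9] addr=0x64 blk=6 s=0: L1-HIT | VC [4, 8, 10]
  [10] addr=0xab blk=10 s=0: VC-HIT | VC [4, 8, 6]
  [11] addr=0x85 blk=8 s=0: VC-HIT | VC [4, 10, 6]
  [12] addr=0x4b blk=4 s=0: VC-HIT | VC [8, 10, 6]
  [13] addr=0xa5 blk=10 s=0: VC-HIT | VC [8, 4, 6]
  [14] addr=0x46 blk=4 s=0: VC-HIT | VC [8, 10, 6]
  [15] addr=0x8b blk=8 s=0: VC-HIT | VC [4, 10, 6]

OUTCOME = VC-HIT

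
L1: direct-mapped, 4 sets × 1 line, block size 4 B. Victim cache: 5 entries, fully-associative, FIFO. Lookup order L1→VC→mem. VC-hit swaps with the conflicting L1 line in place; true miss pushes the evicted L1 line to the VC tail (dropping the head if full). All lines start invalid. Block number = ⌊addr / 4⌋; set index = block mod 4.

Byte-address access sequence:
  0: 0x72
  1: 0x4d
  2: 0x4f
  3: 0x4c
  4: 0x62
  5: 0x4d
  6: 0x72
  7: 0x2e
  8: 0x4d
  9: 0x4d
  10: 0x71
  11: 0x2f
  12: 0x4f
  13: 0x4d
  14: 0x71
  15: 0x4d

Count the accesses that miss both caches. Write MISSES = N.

  [0] addr=0x72 blk=28 s=0: MISS | VC []
  [1] addr=0x4d blk=19 s=3: MISS | VC []
  [2] addr=0x4f blk=19 s=3: L1-HIT | VC []
  [3] addr=0x4c blk=19 s=3: L1-HIT | VC []
  [4] addr=0x62 blk=24 s=0: MISS | VC [28]
  [5] addr=0x4d blk=19 s=3: L1-HIT | VC [28]
  [6] addr=0x72 blk=28 s=0: VC-HIT | VC [24]
  [7] addr=0x2e blk=11 s=3: MISS | VC [24, 19]
  [8] addr=0x4d blk=19 s=3: VC-HIT | VC [24, 11]
  [9] addr=0x4d blk=19 s=3: L1-HIT | VC [24, 11]
  [10] addr=0x71 blk=28 s=0: L1-HIT | VC [24, 11]
  [11] addr=0x2f blk=11 s=3: VC-HIT | VC [24, 19]
  [12] addr=0x4f blk=19 s=3: VC-HIT | VC [24, 11]
  [13] addr=0x4d blk=19 s=3: L1-HIT | VC [24, 11]
  [14] addr=0x71 blk=28 s=0: L1-HIT | VC [24, 11]
  [15] addr=0x4d blk=19 s=3: L1-HIT | VC [24, 11]

MISSES = 4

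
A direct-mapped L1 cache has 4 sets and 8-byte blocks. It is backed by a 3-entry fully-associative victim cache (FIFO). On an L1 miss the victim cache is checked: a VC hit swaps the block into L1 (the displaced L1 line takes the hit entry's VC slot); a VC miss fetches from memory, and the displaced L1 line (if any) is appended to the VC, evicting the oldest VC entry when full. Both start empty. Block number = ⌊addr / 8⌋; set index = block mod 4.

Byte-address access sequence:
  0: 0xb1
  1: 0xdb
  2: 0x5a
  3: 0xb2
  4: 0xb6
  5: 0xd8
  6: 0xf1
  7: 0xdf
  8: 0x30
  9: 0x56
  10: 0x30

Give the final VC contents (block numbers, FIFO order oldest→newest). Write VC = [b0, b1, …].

VC = [22, 30, 10]

0: 0xb1 (blk 22, set 2) → MISS  vc=[]
1: 0xdb (blk 27, set 3) → MISS  vc=[]
2: 0x5a (blk 11, set 3) → MISS  vc=[27]
3: 0xb2 (blk 22, set 2) → L1-HIT  vc=[27]
4: 0xb6 (blk 22, set 2) → L1-HIT  vc=[27]
5: 0xd8 (blk 27, set 3) → VC-HIT  vc=[11]
6: 0xf1 (blk 30, set 2) → MISS  vc=[11, 22]
7: 0xdf (blk 27, set 3) → L1-HIT  vc=[11, 22]
8: 0x30 (blk 6, set 2) → MISS  vc=[11, 22, 30]
9: 0x56 (blk 10, set 2) → MISS  vc=[22, 30, 6]
10: 0x30 (blk 6, set 2) → VC-HIT  vc=[22, 30, 10]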